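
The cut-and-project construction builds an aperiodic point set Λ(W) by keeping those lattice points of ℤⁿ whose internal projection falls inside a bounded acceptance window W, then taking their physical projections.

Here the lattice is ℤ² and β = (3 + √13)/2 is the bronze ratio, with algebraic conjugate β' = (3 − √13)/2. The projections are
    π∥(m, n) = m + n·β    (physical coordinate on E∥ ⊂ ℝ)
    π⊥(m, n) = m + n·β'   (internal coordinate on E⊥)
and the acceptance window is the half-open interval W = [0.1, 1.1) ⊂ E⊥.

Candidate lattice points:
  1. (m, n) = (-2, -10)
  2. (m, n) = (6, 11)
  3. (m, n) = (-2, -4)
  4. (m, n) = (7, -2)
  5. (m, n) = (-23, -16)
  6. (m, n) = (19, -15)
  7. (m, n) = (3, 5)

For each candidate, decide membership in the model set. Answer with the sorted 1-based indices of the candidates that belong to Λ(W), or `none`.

1

Numerically β ≈ 3.302776 and β' = −1/β ≈ -0.302776.
#1 (-2,-10): internal coord -2 + (-10)·β' = +1.027756; +1.027756 ∈ [0.1, 1.1) → IN Λ
#2 (6,11): internal coord 6 + (11)·β' = +2.669468; +2.669468 ∉ [0.1, 1.1) → out
#3 (-2,-4): internal coord -2 + (-4)·β' = -0.788897; -0.788897 ∉ [0.1, 1.1) → out
#4 (7,-2): internal coord 7 + (-2)·β' = +7.605551; +7.605551 ∉ [0.1, 1.1) → out
#5 (-23,-16): internal coord -23 + (-16)·β' = -18.155590; -18.155590 ∉ [0.1, 1.1) → out
#6 (19,-15): internal coord 19 + (-15)·β' = +23.541635; +23.541635 ∉ [0.1, 1.1) → out
#7 (3,5): internal coord 3 + (5)·β' = +1.486122; +1.486122 ∉ [0.1, 1.1) → out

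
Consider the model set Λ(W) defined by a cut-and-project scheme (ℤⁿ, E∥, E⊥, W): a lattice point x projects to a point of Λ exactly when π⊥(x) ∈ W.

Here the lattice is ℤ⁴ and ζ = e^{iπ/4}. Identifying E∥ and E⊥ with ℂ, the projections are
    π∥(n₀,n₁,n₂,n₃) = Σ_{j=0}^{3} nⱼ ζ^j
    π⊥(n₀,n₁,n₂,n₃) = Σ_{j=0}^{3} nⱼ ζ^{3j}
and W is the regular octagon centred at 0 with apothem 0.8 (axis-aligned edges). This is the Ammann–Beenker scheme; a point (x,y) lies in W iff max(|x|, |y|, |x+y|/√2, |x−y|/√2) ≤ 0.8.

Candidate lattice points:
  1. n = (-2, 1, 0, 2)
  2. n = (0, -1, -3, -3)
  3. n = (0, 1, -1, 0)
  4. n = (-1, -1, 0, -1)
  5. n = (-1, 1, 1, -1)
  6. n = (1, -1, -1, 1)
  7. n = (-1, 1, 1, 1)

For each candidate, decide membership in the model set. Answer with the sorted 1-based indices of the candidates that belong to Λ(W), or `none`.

none

π⊥(n) = n₀ + n₁ζ³ + n₂ζ⁶ + n₃ζ⁹ where ζ = e^{iπ/4}.
#1 (-2, 1, 0, 2): internal (-1.29289, 2.12132); octagon support 2.41421 vs apothem 0.8 → ∉ W
#2 (0, -1, -3, -3): internal (-1.41421, 0.17157); octagon support 1.41421 vs apothem 0.8 → ∉ W
#3 (0, 1, -1, 0): internal (-0.70711, 1.70711); octagon support 1.70711 vs apothem 0.8 → ∉ W
#4 (-1, -1, 0, -1): internal (-1.00000, -1.41421); octagon support 1.70711 vs apothem 0.8 → ∉ W
#5 (-1, 1, 1, -1): internal (-2.41421, -1.00000); octagon support 2.41421 vs apothem 0.8 → ∉ W
#6 (1, -1, -1, 1): internal (2.41421, 1.00000); octagon support 2.41421 vs apothem 0.8 → ∉ W
#7 (-1, 1, 1, 1): internal (-1.00000, 0.41421); octagon support 1.00000 vs apothem 0.8 → ∉ W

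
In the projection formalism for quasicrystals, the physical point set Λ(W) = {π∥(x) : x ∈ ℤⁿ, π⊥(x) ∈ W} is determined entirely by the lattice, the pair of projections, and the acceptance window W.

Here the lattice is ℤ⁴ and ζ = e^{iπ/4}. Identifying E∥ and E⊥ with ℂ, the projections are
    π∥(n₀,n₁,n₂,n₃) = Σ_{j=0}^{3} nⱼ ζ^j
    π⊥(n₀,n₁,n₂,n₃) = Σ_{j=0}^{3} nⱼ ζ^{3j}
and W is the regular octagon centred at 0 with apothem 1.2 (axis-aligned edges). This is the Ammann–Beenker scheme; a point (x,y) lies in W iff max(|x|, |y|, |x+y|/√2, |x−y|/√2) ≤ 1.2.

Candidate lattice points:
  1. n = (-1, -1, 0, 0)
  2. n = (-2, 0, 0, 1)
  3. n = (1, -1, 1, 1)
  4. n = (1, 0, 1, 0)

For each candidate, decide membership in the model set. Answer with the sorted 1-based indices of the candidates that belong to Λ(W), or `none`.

1

With ζ = e^{iπ/4} the internal vectors are ζ^0,ζ^3,ζ^6,ζ^9.
#1 (-1, -1, 0, 0): internal (-0.2929, -0.7071); octagon support 0.7071 vs apothem 1.2 → ∈ W
#2 (-2, 0, 0, 1): internal (-1.2929, 0.7071); octagon support 1.4142 vs apothem 1.2 → ∉ W
#3 (1, -1, 1, 1): internal (2.4142, -1.0000); octagon support 2.4142 vs apothem 1.2 → ∉ W
#4 (1, 0, 1, 0): internal (1.0000, -1.0000); octagon support 1.4142 vs apothem 1.2 → ∉ W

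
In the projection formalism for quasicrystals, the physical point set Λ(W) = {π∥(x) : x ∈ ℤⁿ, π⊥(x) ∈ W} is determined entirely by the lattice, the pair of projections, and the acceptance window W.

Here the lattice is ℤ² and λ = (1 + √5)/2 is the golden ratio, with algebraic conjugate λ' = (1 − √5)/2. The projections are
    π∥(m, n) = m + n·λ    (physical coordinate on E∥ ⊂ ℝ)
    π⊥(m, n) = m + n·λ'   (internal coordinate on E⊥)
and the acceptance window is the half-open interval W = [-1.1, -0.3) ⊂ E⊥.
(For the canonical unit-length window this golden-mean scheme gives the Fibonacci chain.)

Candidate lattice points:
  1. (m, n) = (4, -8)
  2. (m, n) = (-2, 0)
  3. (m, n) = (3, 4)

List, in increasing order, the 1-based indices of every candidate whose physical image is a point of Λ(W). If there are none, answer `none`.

none

Compute λ' = (1−√5)/2 = -0.61803, so π⊥(m,n) = m -0.61803·n.
candidate 1: (m,n)=(4,-8) → π∥ = 4-8·λ ≈ -8.94427, π⊥ = 4-8·λ' ≈ 8.94427 ∉ [-1.1, -0.3) ⇒ out
candidate 2: (m,n)=(-2,0) → π∥ = -2+0·λ ≈ -2.00000, π⊥ = -2+0·λ' ≈ -2.00000 ∉ [-1.1, -0.3) ⇒ out
candidate 3: (m,n)=(3,4) → π∥ = 3+4·λ ≈ 9.47214, π⊥ = 3+4·λ' ≈ 0.52786 ∉ [-1.1, -0.3) ⇒ out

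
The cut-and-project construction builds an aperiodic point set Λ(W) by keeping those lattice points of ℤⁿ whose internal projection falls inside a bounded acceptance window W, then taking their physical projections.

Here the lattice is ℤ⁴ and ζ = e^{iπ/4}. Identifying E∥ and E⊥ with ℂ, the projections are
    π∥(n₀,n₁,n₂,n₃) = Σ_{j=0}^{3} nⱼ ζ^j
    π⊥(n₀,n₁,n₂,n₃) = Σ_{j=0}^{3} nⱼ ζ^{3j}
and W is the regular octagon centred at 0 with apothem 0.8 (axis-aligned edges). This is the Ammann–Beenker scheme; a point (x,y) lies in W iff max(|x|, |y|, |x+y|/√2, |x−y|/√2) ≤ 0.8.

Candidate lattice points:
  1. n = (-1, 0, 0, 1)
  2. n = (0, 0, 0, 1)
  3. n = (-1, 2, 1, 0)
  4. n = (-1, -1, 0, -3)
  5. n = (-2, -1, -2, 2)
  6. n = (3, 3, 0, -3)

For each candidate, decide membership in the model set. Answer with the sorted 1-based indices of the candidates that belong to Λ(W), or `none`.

π⊥(n) = n₀ + n₁ζ³ + n₂ζ⁶ + n₃ζ⁹ where ζ = e^{iπ/4}.
#1 (-1, 0, 0, 1): internal (-0.292893, 0.707107); octagon support 0.707107 vs apothem 0.8 → ∈ W
#2 (0, 0, 0, 1): internal (0.707107, 0.707107); octagon support 1.000000 vs apothem 0.8 → ∉ W
#3 (-1, 2, 1, 0): internal (-2.414214, 0.414214); octagon support 2.414214 vs apothem 0.8 → ∉ W
#4 (-1, -1, 0, -3): internal (-2.414214, -2.828427); octagon support 3.707107 vs apothem 0.8 → ∉ W
#5 (-2, -1, -2, 2): internal (0.121320, 2.707107); octagon support 2.707107 vs apothem 0.8 → ∉ W
#6 (3, 3, 0, -3): internal (-1.242641, 0.000000); octagon support 1.242641 vs apothem 0.8 → ∉ W

1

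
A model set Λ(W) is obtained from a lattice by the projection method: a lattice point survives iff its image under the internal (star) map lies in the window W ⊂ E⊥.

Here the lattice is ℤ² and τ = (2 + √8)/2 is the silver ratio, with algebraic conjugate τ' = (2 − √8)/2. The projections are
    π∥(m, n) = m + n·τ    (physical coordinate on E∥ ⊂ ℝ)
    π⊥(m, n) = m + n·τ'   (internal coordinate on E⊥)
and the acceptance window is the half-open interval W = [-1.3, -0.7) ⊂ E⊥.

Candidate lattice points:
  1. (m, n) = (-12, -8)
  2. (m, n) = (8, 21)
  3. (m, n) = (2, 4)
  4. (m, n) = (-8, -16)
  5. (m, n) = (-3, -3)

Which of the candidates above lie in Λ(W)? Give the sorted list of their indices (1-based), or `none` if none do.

none

τ' = (2−√8)/2 ≈ -0.4142.
#1 (-12,-8): internal coord -12 + (-8)·τ' = -8.6863; -8.6863 ∉ [-1.3, -0.7) → out
#2 (8,21): internal coord 8 + (21)·τ' = -0.6985; -0.6985 ∉ [-1.3, -0.7) → out
#3 (2,4): internal coord 2 + (4)·τ' = +0.3431; +0.3431 ∉ [-1.3, -0.7) → out
#4 (-8,-16): internal coord -8 + (-16)·τ' = -1.3726; -1.3726 ∉ [-1.3, -0.7) → out
#5 (-3,-3): internal coord -3 + (-3)·τ' = -1.7574; -1.7574 ∉ [-1.3, -0.7) → out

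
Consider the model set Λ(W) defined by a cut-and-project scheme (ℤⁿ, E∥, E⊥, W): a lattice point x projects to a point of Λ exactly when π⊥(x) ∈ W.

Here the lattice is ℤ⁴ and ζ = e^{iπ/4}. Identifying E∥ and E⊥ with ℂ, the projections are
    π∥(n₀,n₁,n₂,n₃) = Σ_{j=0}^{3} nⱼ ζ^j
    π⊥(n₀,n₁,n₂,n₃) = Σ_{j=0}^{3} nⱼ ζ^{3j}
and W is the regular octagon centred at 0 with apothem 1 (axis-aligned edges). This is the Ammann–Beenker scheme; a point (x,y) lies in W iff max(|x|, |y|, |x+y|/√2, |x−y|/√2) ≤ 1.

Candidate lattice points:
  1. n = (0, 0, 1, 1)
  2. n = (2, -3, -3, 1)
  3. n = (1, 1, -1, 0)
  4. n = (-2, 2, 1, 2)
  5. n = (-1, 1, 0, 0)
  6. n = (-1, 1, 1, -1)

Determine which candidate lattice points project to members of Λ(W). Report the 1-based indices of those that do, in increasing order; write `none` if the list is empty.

π⊥(n) = n₀ + n₁ζ³ + n₂ζ⁶ + n₃ζ⁹ where ζ = e^{iπ/4}.
#1 (0, 0, 1, 1): internal (0.70711, -0.29289); octagon support 0.70711 vs apothem 1 → ∈ W
#2 (2, -3, -3, 1): internal (4.82843, 1.58579); octagon support 4.82843 vs apothem 1 → ∉ W
#3 (1, 1, -1, 0): internal (0.29289, 1.70711); octagon support 1.70711 vs apothem 1 → ∉ W
#4 (-2, 2, 1, 2): internal (-2.00000, 1.82843); octagon support 2.70711 vs apothem 1 → ∉ W
#5 (-1, 1, 0, 0): internal (-1.70711, 0.70711); octagon support 1.70711 vs apothem 1 → ∉ W
#6 (-1, 1, 1, -1): internal (-2.41421, -1.00000); octagon support 2.41421 vs apothem 1 → ∉ W

1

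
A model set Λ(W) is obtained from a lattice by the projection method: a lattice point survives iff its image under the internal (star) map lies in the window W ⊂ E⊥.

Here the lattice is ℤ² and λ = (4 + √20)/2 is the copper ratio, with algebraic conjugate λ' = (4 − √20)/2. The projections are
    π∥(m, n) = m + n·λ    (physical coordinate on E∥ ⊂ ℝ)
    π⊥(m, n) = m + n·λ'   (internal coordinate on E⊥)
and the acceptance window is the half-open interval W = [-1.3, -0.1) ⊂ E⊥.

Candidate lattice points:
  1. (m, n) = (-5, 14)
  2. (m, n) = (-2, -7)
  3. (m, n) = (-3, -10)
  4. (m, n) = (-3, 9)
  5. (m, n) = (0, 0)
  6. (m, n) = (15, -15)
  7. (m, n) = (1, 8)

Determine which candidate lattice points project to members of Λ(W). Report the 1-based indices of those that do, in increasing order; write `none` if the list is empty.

2, 3, 7

Compute λ' = (4−√20)/2 = -0.23607, so π⊥(m,n) = m -0.23607·n.
candidate 1: (m,n)=(-5,14) → π∥ = -5+14·λ ≈ 54.30495, π⊥ = -5+14·λ' ≈ -8.30495 ∉ [-1.3, -0.1) ⇒ out
candidate 2: (m,n)=(-2,-7) → π∥ = -2-7·λ ≈ -31.65248, π⊥ = -2-7·λ' ≈ -0.34752 ∈ [-1.3, -0.1) ⇒ IN Λ
candidate 3: (m,n)=(-3,-10) → π∥ = -3-10·λ ≈ -45.36068, π⊥ = -3-10·λ' ≈ -0.63932 ∈ [-1.3, -0.1) ⇒ IN Λ
candidate 4: (m,n)=(-3,9) → π∥ = -3+9·λ ≈ 35.12461, π⊥ = -3+9·λ' ≈ -5.12461 ∉ [-1.3, -0.1) ⇒ out
candidate 5: (m,n)=(0,0) → π∥ = 0+0·λ ≈ 0.00000, π⊥ = 0+0·λ' ≈ 0.00000 ∉ [-1.3, -0.1) ⇒ out
candidate 6: (m,n)=(15,-15) → π∥ = 15-15·λ ≈ -48.54102, π⊥ = 15-15·λ' ≈ 18.54102 ∉ [-1.3, -0.1) ⇒ out
candidate 7: (m,n)=(1,8) → π∥ = 1+8·λ ≈ 34.88854, π⊥ = 1+8·λ' ≈ -0.88854 ∈ [-1.3, -0.1) ⇒ IN Λ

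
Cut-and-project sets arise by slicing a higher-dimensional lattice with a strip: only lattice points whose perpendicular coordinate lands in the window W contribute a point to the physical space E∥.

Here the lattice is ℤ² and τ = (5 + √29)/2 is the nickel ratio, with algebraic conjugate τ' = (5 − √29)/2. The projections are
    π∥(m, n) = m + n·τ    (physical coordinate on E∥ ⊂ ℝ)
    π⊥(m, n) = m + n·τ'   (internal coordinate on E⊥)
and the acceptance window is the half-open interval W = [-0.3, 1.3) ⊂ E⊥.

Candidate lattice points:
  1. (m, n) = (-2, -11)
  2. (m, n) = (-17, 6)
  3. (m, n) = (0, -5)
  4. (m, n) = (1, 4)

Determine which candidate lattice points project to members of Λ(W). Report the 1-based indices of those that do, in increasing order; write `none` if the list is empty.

1, 3, 4

τ' = (5−√29)/2 ≈ -0.19258.
#1 (-2,-11): internal coord -2 + (-11)·τ' = +0.11841; +0.11841 ∈ [-0.3, 1.3) → IN Λ
#2 (-17,6): internal coord -17 + (6)·τ' = -18.15549; -18.15549 ∉ [-0.3, 1.3) → out
#3 (0,-5): internal coord 0 + (-5)·τ' = +0.96291; +0.96291 ∈ [-0.3, 1.3) → IN Λ
#4 (1,4): internal coord 1 + (4)·τ' = +0.22967; +0.22967 ∈ [-0.3, 1.3) → IN Λ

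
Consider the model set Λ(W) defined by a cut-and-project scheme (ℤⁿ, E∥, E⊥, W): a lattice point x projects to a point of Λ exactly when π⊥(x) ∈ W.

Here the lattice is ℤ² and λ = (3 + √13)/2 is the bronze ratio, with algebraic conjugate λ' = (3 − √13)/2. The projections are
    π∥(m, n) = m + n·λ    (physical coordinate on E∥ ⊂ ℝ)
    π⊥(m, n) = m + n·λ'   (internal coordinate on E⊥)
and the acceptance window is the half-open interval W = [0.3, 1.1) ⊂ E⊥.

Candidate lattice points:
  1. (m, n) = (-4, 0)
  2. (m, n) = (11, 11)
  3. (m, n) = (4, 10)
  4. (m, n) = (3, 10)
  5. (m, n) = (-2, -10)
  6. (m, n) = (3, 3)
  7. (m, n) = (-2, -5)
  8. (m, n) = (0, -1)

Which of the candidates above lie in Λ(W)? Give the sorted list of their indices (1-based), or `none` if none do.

3, 5, 8

Numerically λ ≈ 3.30278 and λ' = −1/λ ≈ -0.30278.
[1] lift (-4,0): star map gives -4.00000; window check 0.3 ≤ -4.00000 < 1.1 is false → out
[2] lift (11,11): star map gives 7.66947; window check 0.3 ≤ 7.66947 < 1.1 is false → out
[3] lift (4,10): star map gives 0.97224; window check 0.3 ≤ 0.97224 < 1.1 is true → IN Λ
[4] lift (3,10): star map gives -0.02776; window check 0.3 ≤ -0.02776 < 1.1 is false → out
[5] lift (-2,-10): star map gives 1.02776; window check 0.3 ≤ 1.02776 < 1.1 is true → IN Λ
[6] lift (3,3): star map gives 2.09167; window check 0.3 ≤ 2.09167 < 1.1 is false → out
[7] lift (-2,-5): star map gives -0.48612; window check 0.3 ≤ -0.48612 < 1.1 is false → out
[8] lift (0,-1): star map gives 0.30278; window check 0.3 ≤ 0.30278 < 1.1 is true → IN Λ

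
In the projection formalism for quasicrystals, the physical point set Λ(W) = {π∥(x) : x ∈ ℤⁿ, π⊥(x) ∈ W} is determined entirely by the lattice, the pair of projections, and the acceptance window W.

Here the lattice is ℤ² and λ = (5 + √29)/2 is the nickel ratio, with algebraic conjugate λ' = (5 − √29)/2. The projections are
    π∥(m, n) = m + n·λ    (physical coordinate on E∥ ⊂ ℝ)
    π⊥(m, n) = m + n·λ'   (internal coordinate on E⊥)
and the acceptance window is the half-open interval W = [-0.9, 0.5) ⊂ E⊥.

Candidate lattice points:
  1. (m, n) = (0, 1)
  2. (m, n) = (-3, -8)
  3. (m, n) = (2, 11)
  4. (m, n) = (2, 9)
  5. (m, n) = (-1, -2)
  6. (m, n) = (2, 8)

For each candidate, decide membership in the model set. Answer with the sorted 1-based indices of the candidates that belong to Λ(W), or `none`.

Numerically λ ≈ 5.192582 and λ' = −1/λ ≈ -0.192582.
candidate 1: (m,n)=(0,1) → π∥ = 0+1·λ ≈ 5.192582, π⊥ = 0+1·λ' ≈ -0.192582 ∈ [-0.9, 0.5) ⇒ IN Λ
candidate 2: (m,n)=(-3,-8) → π∥ = -3-8·λ ≈ -44.540659, π⊥ = -3-8·λ' ≈ -1.459341 ∉ [-0.9, 0.5) ⇒ out
candidate 3: (m,n)=(2,11) → π∥ = 2+11·λ ≈ 59.118406, π⊥ = 2+11·λ' ≈ -0.118406 ∈ [-0.9, 0.5) ⇒ IN Λ
candidate 4: (m,n)=(2,9) → π∥ = 2+9·λ ≈ 48.733242, π⊥ = 2+9·λ' ≈ 0.266758 ∈ [-0.9, 0.5) ⇒ IN Λ
candidate 5: (m,n)=(-1,-2) → π∥ = -1-2·λ ≈ -11.385165, π⊥ = -1-2·λ' ≈ -0.614835 ∈ [-0.9, 0.5) ⇒ IN Λ
candidate 6: (m,n)=(2,8) → π∥ = 2+8·λ ≈ 43.540659, π⊥ = 2+8·λ' ≈ 0.459341 ∈ [-0.9, 0.5) ⇒ IN Λ

1, 3, 4, 5, 6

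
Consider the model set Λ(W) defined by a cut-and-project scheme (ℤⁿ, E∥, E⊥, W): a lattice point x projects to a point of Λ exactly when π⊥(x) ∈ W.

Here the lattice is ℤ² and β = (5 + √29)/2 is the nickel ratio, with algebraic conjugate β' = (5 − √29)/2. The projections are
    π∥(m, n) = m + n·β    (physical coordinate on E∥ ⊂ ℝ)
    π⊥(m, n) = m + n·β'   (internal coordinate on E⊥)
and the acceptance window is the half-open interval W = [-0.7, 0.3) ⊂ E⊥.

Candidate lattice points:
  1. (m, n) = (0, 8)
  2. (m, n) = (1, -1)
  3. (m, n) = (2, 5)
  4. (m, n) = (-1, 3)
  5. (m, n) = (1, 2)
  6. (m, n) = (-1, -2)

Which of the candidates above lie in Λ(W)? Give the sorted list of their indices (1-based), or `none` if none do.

Compute β' = (5−√29)/2 = -0.19258, so π⊥(m,n) = m -0.19258·n.
#1 (0,8): internal coord 0 + (8)·β' = -1.54066; -1.54066 ∉ [-0.7, 0.3) → out
#2 (1,-1): internal coord 1 + (-1)·β' = +1.19258; +1.19258 ∉ [-0.7, 0.3) → out
#3 (2,5): internal coord 2 + (5)·β' = +1.03709; +1.03709 ∉ [-0.7, 0.3) → out
#4 (-1,3): internal coord -1 + (3)·β' = -1.57775; -1.57775 ∉ [-0.7, 0.3) → out
#5 (1,2): internal coord 1 + (2)·β' = +0.61484; +0.61484 ∉ [-0.7, 0.3) → out
#6 (-1,-2): internal coord -1 + (-2)·β' = -0.61484; -0.61484 ∈ [-0.7, 0.3) → IN Λ

6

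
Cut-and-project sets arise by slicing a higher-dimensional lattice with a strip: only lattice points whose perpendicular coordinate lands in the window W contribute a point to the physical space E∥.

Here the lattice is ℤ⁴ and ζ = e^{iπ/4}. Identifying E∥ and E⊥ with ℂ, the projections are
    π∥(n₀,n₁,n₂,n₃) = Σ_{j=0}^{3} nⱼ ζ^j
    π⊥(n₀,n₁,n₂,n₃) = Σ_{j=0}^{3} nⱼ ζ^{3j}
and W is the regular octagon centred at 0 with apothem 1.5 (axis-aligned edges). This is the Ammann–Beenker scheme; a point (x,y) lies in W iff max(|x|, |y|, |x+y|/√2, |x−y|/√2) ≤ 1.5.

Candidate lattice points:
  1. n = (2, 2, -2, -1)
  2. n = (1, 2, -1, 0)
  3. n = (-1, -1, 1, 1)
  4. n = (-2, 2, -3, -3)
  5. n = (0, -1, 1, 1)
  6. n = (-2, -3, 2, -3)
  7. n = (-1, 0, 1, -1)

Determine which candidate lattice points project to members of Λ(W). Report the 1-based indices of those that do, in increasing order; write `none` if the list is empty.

3

π⊥(n) = n₀ + n₁ζ³ + n₂ζ⁶ + n₃ζ⁹ where ζ = e^{iπ/4}.
candidate 1: n = (2, 2, -2, -1) → π⊥ ≈ (-0.1213, +2.7071); max(|x|,|y|,|x±y|/√2) = 2.7071 > 1.5 ⇒ ∉ W
candidate 2: n = (1, 2, -1, 0) → π⊥ ≈ (-0.4142, +2.4142); max(|x|,|y|,|x±y|/√2) = 2.4142 > 1.5 ⇒ ∉ W
candidate 3: n = (-1, -1, 1, 1) → π⊥ ≈ (+0.4142, -1.0000); max(|x|,|y|,|x±y|/√2) = 1.0000 ≤ 1.5 ⇒ ∈ W
candidate 4: n = (-2, 2, -3, -3) → π⊥ ≈ (-5.5355, +2.2929); max(|x|,|y|,|x±y|/√2) = 5.5355 > 1.5 ⇒ ∉ W
candidate 5: n = (0, -1, 1, 1) → π⊥ ≈ (+1.4142, -1.0000); max(|x|,|y|,|x±y|/√2) = 1.7071 > 1.5 ⇒ ∉ W
candidate 6: n = (-2, -3, 2, -3) → π⊥ ≈ (-2.0000, -6.2426); max(|x|,|y|,|x±y|/√2) = 6.2426 > 1.5 ⇒ ∉ W
candidate 7: n = (-1, 0, 1, -1) → π⊥ ≈ (-1.7071, -1.7071); max(|x|,|y|,|x±y|/√2) = 2.4142 > 1.5 ⇒ ∉ W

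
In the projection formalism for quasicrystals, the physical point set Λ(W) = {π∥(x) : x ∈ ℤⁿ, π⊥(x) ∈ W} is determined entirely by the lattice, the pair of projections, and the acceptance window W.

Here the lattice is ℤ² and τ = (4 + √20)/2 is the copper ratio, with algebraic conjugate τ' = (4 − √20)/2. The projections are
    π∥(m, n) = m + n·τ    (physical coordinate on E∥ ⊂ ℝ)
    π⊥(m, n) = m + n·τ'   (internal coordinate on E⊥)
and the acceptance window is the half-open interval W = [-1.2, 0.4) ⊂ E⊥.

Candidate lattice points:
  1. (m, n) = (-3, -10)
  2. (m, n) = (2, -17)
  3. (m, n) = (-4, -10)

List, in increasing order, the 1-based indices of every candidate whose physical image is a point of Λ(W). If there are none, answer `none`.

1

τ' = (4−√20)/2 ≈ -0.236068.
[1] lift (-3,-10): star map gives -0.639320; window check -1.2 ≤ -0.639320 < 0.4 is true → IN Λ
[2] lift (2,-17): star map gives 6.013156; window check -1.2 ≤ 6.013156 < 0.4 is false → out
[3] lift (-4,-10): star map gives -1.639320; window check -1.2 ≤ -1.639320 < 0.4 is false → out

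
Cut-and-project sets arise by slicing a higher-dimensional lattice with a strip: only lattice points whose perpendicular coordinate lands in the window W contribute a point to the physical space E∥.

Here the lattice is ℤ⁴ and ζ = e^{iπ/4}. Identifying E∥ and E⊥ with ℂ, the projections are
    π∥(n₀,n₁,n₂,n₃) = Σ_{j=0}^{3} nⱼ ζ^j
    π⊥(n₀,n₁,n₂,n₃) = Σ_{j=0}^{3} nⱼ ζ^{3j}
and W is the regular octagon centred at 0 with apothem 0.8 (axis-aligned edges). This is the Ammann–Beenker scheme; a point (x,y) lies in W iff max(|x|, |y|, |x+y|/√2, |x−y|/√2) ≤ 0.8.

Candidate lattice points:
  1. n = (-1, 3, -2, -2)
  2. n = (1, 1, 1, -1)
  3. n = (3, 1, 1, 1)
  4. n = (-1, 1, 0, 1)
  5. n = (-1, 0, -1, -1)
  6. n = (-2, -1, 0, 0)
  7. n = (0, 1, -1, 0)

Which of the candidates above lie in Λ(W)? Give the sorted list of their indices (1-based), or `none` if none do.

Internal map: ζ^{3j} for j=0..3 gives (1,0), (−√2/2,√2/2), (0,−1), (√2/2,√2/2).
#1 (-1, 3, -2, -2): internal (-4.53553, 2.70711); octagon support 5.12132 vs apothem 0.8 → ∉ W
#2 (1, 1, 1, -1): internal (-0.41421, -1.00000); octagon support 1.00000 vs apothem 0.8 → ∉ W
#3 (3, 1, 1, 1): internal (3.00000, 0.41421); octagon support 3.00000 vs apothem 0.8 → ∉ W
#4 (-1, 1, 0, 1): internal (-1.00000, 1.41421); octagon support 1.70711 vs apothem 0.8 → ∉ W
#5 (-1, 0, -1, -1): internal (-1.70711, 0.29289); octagon support 1.70711 vs apothem 0.8 → ∉ W
#6 (-2, -1, 0, 0): internal (-1.29289, -0.70711); octagon support 1.41421 vs apothem 0.8 → ∉ W
#7 (0, 1, -1, 0): internal (-0.70711, 1.70711); octagon support 1.70711 vs apothem 0.8 → ∉ W

none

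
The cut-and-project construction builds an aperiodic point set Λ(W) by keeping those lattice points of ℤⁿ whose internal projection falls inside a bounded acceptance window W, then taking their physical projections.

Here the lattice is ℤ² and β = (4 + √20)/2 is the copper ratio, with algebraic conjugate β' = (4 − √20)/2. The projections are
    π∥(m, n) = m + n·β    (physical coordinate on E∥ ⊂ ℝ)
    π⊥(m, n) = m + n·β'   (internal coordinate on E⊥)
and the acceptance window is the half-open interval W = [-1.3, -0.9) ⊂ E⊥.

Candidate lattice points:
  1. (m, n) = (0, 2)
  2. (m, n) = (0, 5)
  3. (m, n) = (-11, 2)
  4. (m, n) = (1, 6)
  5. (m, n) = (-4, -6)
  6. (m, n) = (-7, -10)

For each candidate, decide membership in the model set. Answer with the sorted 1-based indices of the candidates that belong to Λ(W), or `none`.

2

Compute β' = (4−√20)/2 = -0.236068, so π⊥(m,n) = m -0.236068·n.
#1 (0,2): internal coord 0 + (2)·β' = -0.472136; -0.472136 ∉ [-1.3, -0.9) → out
#2 (0,5): internal coord 0 + (5)·β' = -1.180340; -1.180340 ∈ [-1.3, -0.9) → IN Λ
#3 (-11,2): internal coord -11 + (2)·β' = -11.472136; -11.472136 ∉ [-1.3, -0.9) → out
#4 (1,6): internal coord 1 + (6)·β' = -0.416408; -0.416408 ∉ [-1.3, -0.9) → out
#5 (-4,-6): internal coord -4 + (-6)·β' = -2.583592; -2.583592 ∉ [-1.3, -0.9) → out
#6 (-7,-10): internal coord -7 + (-10)·β' = -4.639320; -4.639320 ∉ [-1.3, -0.9) → out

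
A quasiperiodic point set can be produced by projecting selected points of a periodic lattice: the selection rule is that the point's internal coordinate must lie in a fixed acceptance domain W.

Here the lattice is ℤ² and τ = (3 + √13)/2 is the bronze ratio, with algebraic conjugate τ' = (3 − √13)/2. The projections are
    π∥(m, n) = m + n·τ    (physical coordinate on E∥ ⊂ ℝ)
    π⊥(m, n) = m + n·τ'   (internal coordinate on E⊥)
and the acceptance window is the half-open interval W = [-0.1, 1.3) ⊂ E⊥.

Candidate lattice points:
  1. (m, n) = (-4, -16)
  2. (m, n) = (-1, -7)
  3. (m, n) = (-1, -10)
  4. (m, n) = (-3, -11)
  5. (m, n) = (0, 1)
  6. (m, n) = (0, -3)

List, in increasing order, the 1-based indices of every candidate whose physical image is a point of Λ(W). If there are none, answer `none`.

1, 2, 4, 6

Numerically τ ≈ 3.30278 and τ' = −1/τ ≈ -0.30278.
#1 (-4,-16): internal coord -4 + (-16)·τ' = +0.84441; +0.84441 ∈ [-0.1, 1.3) → IN Λ
#2 (-1,-7): internal coord -1 + (-7)·τ' = +1.11943; +1.11943 ∈ [-0.1, 1.3) → IN Λ
#3 (-1,-10): internal coord -1 + (-10)·τ' = +2.02776; +2.02776 ∉ [-0.1, 1.3) → out
#4 (-3,-11): internal coord -3 + (-11)·τ' = +0.33053; +0.33053 ∈ [-0.1, 1.3) → IN Λ
#5 (0,1): internal coord 0 + (1)·τ' = -0.30278; -0.30278 ∉ [-0.1, 1.3) → out
#6 (0,-3): internal coord 0 + (-3)·τ' = +0.90833; +0.90833 ∈ [-0.1, 1.3) → IN Λ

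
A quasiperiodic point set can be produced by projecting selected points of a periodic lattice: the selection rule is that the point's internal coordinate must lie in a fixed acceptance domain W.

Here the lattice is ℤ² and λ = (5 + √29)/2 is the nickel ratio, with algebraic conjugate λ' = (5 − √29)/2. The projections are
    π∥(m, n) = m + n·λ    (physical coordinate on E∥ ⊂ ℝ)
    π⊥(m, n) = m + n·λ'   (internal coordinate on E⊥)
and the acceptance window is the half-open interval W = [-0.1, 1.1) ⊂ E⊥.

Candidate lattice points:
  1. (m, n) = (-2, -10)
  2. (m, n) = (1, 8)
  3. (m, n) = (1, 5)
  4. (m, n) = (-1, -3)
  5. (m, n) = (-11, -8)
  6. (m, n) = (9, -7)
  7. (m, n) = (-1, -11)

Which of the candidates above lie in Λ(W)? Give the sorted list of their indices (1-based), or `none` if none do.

Numerically λ ≈ 5.1926 and λ' = −1/λ ≈ -0.1926.
candidate 1: (m,n)=(-2,-10) → π∥ = -2-10·λ ≈ -53.9258, π⊥ = -2-10·λ' ≈ -0.0742 ∈ [-0.1, 1.1) ⇒ IN Λ
candidate 2: (m,n)=(1,8) → π∥ = 1+8·λ ≈ 42.5407, π⊥ = 1+8·λ' ≈ -0.5407 ∉ [-0.1, 1.1) ⇒ out
candidate 3: (m,n)=(1,5) → π∥ = 1+5·λ ≈ 26.9629, π⊥ = 1+5·λ' ≈ 0.0371 ∈ [-0.1, 1.1) ⇒ IN Λ
candidate 4: (m,n)=(-1,-3) → π∥ = -1-3·λ ≈ -16.5777, π⊥ = -1-3·λ' ≈ -0.4223 ∉ [-0.1, 1.1) ⇒ out
candidate 5: (m,n)=(-11,-8) → π∥ = -11-8·λ ≈ -52.5407, π⊥ = -11-8·λ' ≈ -9.4593 ∉ [-0.1, 1.1) ⇒ out
candidate 6: (m,n)=(9,-7) → π∥ = 9-7·λ ≈ -27.3481, π⊥ = 9-7·λ' ≈ 10.3481 ∉ [-0.1, 1.1) ⇒ out
candidate 7: (m,n)=(-1,-11) → π∥ = -1-11·λ ≈ -58.1184, π⊥ = -1-11·λ' ≈ 1.1184 ∉ [-0.1, 1.1) ⇒ out

1, 3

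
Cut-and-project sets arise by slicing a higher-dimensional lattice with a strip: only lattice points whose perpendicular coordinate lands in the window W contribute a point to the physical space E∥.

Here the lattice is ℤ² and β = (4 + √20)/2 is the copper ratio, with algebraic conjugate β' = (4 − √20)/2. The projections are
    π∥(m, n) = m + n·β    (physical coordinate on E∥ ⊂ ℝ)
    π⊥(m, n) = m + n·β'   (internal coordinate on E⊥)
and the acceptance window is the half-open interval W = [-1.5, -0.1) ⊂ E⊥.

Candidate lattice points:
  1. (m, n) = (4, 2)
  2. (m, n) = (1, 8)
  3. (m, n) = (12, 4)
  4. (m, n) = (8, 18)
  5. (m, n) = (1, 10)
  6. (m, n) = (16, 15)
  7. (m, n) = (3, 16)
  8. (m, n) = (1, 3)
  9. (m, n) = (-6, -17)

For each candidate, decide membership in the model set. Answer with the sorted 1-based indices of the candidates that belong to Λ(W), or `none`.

Numerically β ≈ 4.236068 and β' = −1/β ≈ -0.236068.
[1] lift (4,2): star map gives 3.527864; window check -1.5 ≤ 3.527864 < -0.1 is false → out
[2] lift (1,8): star map gives -0.888544; window check -1.5 ≤ -0.888544 < -0.1 is true → IN Λ
[3] lift (12,4): star map gives 11.055728; window check -1.5 ≤ 11.055728 < -0.1 is false → out
[4] lift (8,18): star map gives 3.750776; window check -1.5 ≤ 3.750776 < -0.1 is false → out
[5] lift (1,10): star map gives -1.360680; window check -1.5 ≤ -1.360680 < -0.1 is true → IN Λ
[6] lift (16,15): star map gives 12.458980; window check -1.5 ≤ 12.458980 < -0.1 is false → out
[7] lift (3,16): star map gives -0.777088; window check -1.5 ≤ -0.777088 < -0.1 is true → IN Λ
[8] lift (1,3): star map gives 0.291796; window check -1.5 ≤ 0.291796 < -0.1 is false → out
[9] lift (-6,-17): star map gives -1.986844; window check -1.5 ≤ -1.986844 < -0.1 is false → out

2, 5, 7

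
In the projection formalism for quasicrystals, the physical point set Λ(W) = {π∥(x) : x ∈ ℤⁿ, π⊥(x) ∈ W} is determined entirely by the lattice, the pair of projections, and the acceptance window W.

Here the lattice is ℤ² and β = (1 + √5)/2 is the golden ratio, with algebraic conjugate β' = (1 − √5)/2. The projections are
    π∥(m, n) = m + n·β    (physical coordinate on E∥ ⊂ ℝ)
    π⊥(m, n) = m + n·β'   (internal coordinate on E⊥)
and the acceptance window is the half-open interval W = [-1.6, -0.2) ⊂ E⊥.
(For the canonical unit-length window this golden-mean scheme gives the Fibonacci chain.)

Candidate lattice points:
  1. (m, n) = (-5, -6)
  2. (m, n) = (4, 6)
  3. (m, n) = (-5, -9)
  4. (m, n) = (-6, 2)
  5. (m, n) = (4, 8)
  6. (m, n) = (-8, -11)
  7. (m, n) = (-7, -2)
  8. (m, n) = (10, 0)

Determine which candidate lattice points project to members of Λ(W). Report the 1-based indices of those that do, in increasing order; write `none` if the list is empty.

1, 5, 6

β' = (1−√5)/2 ≈ -0.61803.
[1] lift (-5,-6): star map gives -1.29180; window check -1.6 ≤ -1.29180 < -0.2 is true → IN Λ
[2] lift (4,6): star map gives 0.29180; window check -1.6 ≤ 0.29180 < -0.2 is false → out
[3] lift (-5,-9): star map gives 0.56231; window check -1.6 ≤ 0.56231 < -0.2 is false → out
[4] lift (-6,2): star map gives -7.23607; window check -1.6 ≤ -7.23607 < -0.2 is false → out
[5] lift (4,8): star map gives -0.94427; window check -1.6 ≤ -0.94427 < -0.2 is true → IN Λ
[6] lift (-8,-11): star map gives -1.20163; window check -1.6 ≤ -1.20163 < -0.2 is true → IN Λ
[7] lift (-7,-2): star map gives -5.76393; window check -1.6 ≤ -5.76393 < -0.2 is false → out
[8] lift (10,0): star map gives 10.00000; window check -1.6 ≤ 10.00000 < -0.2 is false → out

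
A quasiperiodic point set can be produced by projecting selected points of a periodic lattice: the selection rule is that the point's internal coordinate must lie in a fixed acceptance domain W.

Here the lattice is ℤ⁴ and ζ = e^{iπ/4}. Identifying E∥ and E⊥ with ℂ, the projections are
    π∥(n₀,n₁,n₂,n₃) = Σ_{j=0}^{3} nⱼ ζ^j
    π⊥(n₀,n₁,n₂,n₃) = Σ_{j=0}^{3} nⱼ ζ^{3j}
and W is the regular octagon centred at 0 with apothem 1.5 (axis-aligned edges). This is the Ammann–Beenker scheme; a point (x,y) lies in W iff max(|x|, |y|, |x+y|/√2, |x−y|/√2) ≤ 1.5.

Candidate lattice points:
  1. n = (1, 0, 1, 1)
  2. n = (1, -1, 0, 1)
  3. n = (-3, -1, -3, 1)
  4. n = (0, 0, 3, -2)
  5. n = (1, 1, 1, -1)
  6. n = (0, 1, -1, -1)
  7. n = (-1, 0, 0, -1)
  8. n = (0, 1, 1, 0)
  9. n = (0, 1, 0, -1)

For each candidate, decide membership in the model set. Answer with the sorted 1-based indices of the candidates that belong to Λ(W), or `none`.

5, 8, 9

π⊥(n) = n₀ + n₁ζ³ + n₂ζ⁶ + n₃ζ⁹ where ζ = e^{iπ/4}.
candidate 1: n = (1, 0, 1, 1) → π⊥ ≈ (+1.707107, -0.292893); max(|x|,|y|,|x±y|/√2) = 1.707107 > 1.5 ⇒ ∉ W
candidate 2: n = (1, -1, 0, 1) → π⊥ ≈ (+2.414214, +0.000000); max(|x|,|y|,|x±y|/√2) = 2.414214 > 1.5 ⇒ ∉ W
candidate 3: n = (-3, -1, -3, 1) → π⊥ ≈ (-1.585786, +3.000000); max(|x|,|y|,|x±y|/√2) = 3.242641 > 1.5 ⇒ ∉ W
candidate 4: n = (0, 0, 3, -2) → π⊥ ≈ (-1.414214, -4.414214); max(|x|,|y|,|x±y|/√2) = 4.414214 > 1.5 ⇒ ∉ W
candidate 5: n = (1, 1, 1, -1) → π⊥ ≈ (-0.414214, -1.000000); max(|x|,|y|,|x±y|/√2) = 1.000000 ≤ 1.5 ⇒ ∈ W
candidate 6: n = (0, 1, -1, -1) → π⊥ ≈ (-1.414214, +1.000000); max(|x|,|y|,|x±y|/√2) = 1.707107 > 1.5 ⇒ ∉ W
candidate 7: n = (-1, 0, 0, -1) → π⊥ ≈ (-1.707107, -0.707107); max(|x|,|y|,|x±y|/√2) = 1.707107 > 1.5 ⇒ ∉ W
candidate 8: n = (0, 1, 1, 0) → π⊥ ≈ (-0.707107, -0.292893); max(|x|,|y|,|x±y|/√2) = 0.707107 ≤ 1.5 ⇒ ∈ W
candidate 9: n = (0, 1, 0, -1) → π⊥ ≈ (-1.414214, +0.000000); max(|x|,|y|,|x±y|/√2) = 1.414214 ≤ 1.5 ⇒ ∈ W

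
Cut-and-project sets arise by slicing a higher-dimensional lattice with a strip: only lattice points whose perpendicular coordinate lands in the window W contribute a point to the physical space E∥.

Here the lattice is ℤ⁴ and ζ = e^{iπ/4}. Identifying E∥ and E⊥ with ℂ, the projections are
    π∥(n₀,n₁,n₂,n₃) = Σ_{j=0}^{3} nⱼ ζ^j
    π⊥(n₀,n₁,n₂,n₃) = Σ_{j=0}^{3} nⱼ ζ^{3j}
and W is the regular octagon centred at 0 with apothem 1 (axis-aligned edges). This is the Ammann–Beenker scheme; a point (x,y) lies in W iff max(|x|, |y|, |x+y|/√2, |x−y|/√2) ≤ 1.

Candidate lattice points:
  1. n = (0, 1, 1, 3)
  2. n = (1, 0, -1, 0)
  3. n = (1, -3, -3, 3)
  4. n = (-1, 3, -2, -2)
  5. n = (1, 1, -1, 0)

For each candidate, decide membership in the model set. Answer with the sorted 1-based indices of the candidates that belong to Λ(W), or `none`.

none

With ζ = e^{iπ/4} the internal vectors are ζ^0,ζ^3,ζ^6,ζ^9.
#1 (0, 1, 1, 3): internal (1.414214, 1.828427); octagon support 2.292893 vs apothem 1 → ∉ W
#2 (1, 0, -1, 0): internal (1.000000, 1.000000); octagon support 1.414214 vs apothem 1 → ∉ W
#3 (1, -3, -3, 3): internal (5.242641, 3.000000); octagon support 5.828427 vs apothem 1 → ∉ W
#4 (-1, 3, -2, -2): internal (-4.535534, 2.707107); octagon support 5.121320 vs apothem 1 → ∉ W
#5 (1, 1, -1, 0): internal (0.292893, 1.707107); octagon support 1.707107 vs apothem 1 → ∉ W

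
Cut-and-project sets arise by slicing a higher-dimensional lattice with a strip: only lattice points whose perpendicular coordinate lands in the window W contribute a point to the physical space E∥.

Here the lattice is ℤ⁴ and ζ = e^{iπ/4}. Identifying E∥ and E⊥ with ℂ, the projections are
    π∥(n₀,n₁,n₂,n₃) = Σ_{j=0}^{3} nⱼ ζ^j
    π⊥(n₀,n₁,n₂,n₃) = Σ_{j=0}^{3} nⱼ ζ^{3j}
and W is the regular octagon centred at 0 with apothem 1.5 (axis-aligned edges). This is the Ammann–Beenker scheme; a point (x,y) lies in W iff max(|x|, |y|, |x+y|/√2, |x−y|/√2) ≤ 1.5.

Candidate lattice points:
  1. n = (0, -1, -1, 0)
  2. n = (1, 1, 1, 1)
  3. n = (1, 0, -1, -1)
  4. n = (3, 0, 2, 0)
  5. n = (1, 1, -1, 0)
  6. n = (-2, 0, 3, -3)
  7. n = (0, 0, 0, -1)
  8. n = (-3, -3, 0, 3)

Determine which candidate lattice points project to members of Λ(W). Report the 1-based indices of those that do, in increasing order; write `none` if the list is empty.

With ζ = e^{iπ/4} the internal vectors are ζ^0,ζ^3,ζ^6,ζ^9.
candidate 1: n = (0, -1, -1, 0) → π⊥ ≈ (+0.7071, +0.2929); max(|x|,|y|,|x±y|/√2) = 0.7071 ≤ 1.5 ⇒ ∈ W
candidate 2: n = (1, 1, 1, 1) → π⊥ ≈ (+1.0000, +0.4142); max(|x|,|y|,|x±y|/√2) = 1.0000 ≤ 1.5 ⇒ ∈ W
candidate 3: n = (1, 0, -1, -1) → π⊥ ≈ (+0.2929, +0.2929); max(|x|,|y|,|x±y|/√2) = 0.4142 ≤ 1.5 ⇒ ∈ W
candidate 4: n = (3, 0, 2, 0) → π⊥ ≈ (+3.0000, -2.0000); max(|x|,|y|,|x±y|/√2) = 3.5355 > 1.5 ⇒ ∉ W
candidate 5: n = (1, 1, -1, 0) → π⊥ ≈ (+0.2929, +1.7071); max(|x|,|y|,|x±y|/√2) = 1.7071 > 1.5 ⇒ ∉ W
candidate 6: n = (-2, 0, 3, -3) → π⊥ ≈ (-4.1213, -5.1213); max(|x|,|y|,|x±y|/√2) = 6.5355 > 1.5 ⇒ ∉ W
candidate 7: n = (0, 0, 0, -1) → π⊥ ≈ (-0.7071, -0.7071); max(|x|,|y|,|x±y|/√2) = 1.0000 ≤ 1.5 ⇒ ∈ W
candidate 8: n = (-3, -3, 0, 3) → π⊥ ≈ (+1.2426, +0.0000); max(|x|,|y|,|x±y|/√2) = 1.2426 ≤ 1.5 ⇒ ∈ W

1, 2, 3, 7, 8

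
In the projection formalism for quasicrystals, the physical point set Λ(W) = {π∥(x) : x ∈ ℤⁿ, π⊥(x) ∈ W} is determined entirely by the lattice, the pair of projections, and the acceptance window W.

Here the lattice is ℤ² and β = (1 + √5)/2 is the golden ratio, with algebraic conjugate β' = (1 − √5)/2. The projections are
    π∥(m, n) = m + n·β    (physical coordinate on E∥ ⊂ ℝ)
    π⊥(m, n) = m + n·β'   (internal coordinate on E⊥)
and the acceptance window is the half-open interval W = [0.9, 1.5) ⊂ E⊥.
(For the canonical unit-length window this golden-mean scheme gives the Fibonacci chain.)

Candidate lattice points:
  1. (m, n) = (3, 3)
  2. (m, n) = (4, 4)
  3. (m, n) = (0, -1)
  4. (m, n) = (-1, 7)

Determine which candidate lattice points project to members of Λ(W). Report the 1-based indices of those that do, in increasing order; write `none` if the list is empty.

Compute β' = (1−√5)/2 = -0.618034, so π⊥(m,n) = m -0.618034·n.
[1] lift (3,3): star map gives 1.145898; window check 0.9 ≤ 1.145898 < 1.5 is true → IN Λ
[2] lift (4,4): star map gives 1.527864; window check 0.9 ≤ 1.527864 < 1.5 is false → out
[3] lift (0,-1): star map gives 0.618034; window check 0.9 ≤ 0.618034 < 1.5 is false → out
[4] lift (-1,7): star map gives -5.326238; window check 0.9 ≤ -5.326238 < 1.5 is false → out

1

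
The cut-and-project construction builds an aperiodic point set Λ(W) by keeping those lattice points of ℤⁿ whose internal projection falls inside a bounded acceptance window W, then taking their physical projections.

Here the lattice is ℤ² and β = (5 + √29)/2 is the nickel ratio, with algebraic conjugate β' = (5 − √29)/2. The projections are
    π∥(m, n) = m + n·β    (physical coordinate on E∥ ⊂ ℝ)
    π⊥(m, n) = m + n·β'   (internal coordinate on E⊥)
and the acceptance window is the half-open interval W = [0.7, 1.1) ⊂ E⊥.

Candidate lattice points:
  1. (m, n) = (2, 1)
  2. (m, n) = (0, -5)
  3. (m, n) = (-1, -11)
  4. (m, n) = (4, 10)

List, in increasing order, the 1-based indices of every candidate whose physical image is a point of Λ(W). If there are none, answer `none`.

2

β' = (5−√29)/2 ≈ -0.192582.
#1 (2,1): internal coord 2 + (1)·β' = +1.807418; +1.807418 ∉ [0.7, 1.1) → out
#2 (0,-5): internal coord 0 + (-5)·β' = +0.962912; +0.962912 ∈ [0.7, 1.1) → IN Λ
#3 (-1,-11): internal coord -1 + (-11)·β' = +1.118406; +1.118406 ∉ [0.7, 1.1) → out
#4 (4,10): internal coord 4 + (10)·β' = +2.074176; +2.074176 ∉ [0.7, 1.1) → out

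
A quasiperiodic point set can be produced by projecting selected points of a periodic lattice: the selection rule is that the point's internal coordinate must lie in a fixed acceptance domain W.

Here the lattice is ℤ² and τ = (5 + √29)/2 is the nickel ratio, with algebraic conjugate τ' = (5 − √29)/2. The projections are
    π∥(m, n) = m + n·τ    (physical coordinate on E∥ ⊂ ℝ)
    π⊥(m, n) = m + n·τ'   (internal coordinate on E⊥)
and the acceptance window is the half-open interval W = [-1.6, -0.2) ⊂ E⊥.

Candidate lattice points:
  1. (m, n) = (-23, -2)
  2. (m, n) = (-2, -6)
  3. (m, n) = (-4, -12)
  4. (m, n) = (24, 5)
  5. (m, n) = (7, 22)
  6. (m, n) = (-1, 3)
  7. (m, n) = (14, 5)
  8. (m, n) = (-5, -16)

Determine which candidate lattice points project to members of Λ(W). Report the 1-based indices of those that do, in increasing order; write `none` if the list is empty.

Numerically τ ≈ 5.19258 and τ' = −1/τ ≈ -0.19258.
#1 (-23,-2): internal coord -23 + (-2)·τ' = -22.61484; -22.61484 ∉ [-1.6, -0.2) → out
#2 (-2,-6): internal coord -2 + (-6)·τ' = -0.84451; -0.84451 ∈ [-1.6, -0.2) → IN Λ
#3 (-4,-12): internal coord -4 + (-12)·τ' = -1.68901; -1.68901 ∉ [-1.6, -0.2) → out
#4 (24,5): internal coord 24 + (5)·τ' = +23.03709; +23.03709 ∉ [-1.6, -0.2) → out
#5 (7,22): internal coord 7 + (22)·τ' = +2.76319; +2.76319 ∉ [-1.6, -0.2) → out
#6 (-1,3): internal coord -1 + (3)·τ' = -1.57775; -1.57775 ∈ [-1.6, -0.2) → IN Λ
#7 (14,5): internal coord 14 + (5)·τ' = +13.03709; +13.03709 ∉ [-1.6, -0.2) → out
#8 (-5,-16): internal coord -5 + (-16)·τ' = -1.91868; -1.91868 ∉ [-1.6, -0.2) → out

2, 6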